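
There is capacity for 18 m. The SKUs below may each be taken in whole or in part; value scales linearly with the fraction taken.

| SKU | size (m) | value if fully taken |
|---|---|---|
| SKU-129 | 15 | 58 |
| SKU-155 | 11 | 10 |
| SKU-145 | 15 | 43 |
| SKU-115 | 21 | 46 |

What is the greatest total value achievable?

Sort by value density: SKU-129 58/15≈3.87, SKU-145 43/15≈2.87, SKU-115 46/21≈2.19, SKU-155 10/11≈0.909.
All 15 m of SKU-129 fit (value 58) → 3 remain.
Fill the last 3 m with part of SKU-145: 3/15 of it earns 8.6.
Total value = 66.6.

66.6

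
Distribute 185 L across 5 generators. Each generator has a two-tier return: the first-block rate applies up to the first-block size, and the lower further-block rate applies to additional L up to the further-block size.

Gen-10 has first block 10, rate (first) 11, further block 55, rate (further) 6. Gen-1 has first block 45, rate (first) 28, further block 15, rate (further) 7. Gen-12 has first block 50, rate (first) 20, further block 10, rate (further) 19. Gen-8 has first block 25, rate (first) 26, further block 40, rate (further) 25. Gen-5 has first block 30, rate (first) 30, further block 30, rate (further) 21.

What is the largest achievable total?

Order all 10 blocks by rate: Gen-5/T1 30 > Gen-1/T1 28 > Gen-8/T1 26 > Gen-8/T2 25 > Gen-5/T2 21 > Gen-12/T1 20 > Gen-12/T2 19 > Gen-10/T1 11 > Gen-1/T2 7 > Gen-10/T2 6.
Fill Gen-5 T1 block (30 at 30) ; 155 left.
Gen-1 T1 at 28: fill all 45 ; 110 left.
Fill Gen-8 T1 block (25 at 26) ; 85 left.
Fill Gen-8 T2 block (40 at 25) ; 45 left.
Gen-5/T2 (21): +30 ; 15 left.
15 remain; put them into Gen-12 T1 at 20.
Total = 30×30 + 28×45 + 26×25 + 25×40 + 21×30 + 20×15 = 4740.

4740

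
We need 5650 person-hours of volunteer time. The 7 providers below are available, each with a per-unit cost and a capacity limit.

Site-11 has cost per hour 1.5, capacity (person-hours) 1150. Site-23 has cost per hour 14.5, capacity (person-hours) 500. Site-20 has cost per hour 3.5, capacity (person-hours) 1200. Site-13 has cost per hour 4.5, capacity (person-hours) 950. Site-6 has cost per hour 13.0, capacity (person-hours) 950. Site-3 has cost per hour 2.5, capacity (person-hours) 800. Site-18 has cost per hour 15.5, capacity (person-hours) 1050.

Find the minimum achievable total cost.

33350

Fill from the cheapest provider first.
Site-11 (1.5): use full 1150 ; 4500 person-hours to go.
Take 800 from Site-3 at 2.5 ; need 3700 more.
Site-20 (3.5): use full 1200 ; 2500 person-hours to go.
Site-13 (4.5): use full 950 ; 1550 person-hours to go.
Site-6 at 13.0: take all 950 person-hours ; 600 still needed.
Site-23 (14.5): use full 500 ; 100 person-hours to go.
Take 100 from Site-18 at 15.5 to finish.
Cost = 1150×1.5 + 800×2.5 + 1200×3.5 + 950×4.5 + 950×13.0 + 500×14.5 + 100×15.5 = 33350.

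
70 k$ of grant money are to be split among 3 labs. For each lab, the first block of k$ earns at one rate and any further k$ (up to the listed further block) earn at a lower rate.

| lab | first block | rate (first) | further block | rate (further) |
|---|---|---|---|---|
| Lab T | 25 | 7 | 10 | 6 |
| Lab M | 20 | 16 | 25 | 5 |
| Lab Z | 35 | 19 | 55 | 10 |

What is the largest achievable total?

1135

Treat each block as its own option and order by rate: Lab Z/first 19 > Lab M/first 16 > Lab Z/second 10 > Lab T/first 7 > Lab T/second 6 > Lab M/second 5.
Lab Z first at 19: fill all 35 ; 35 left.
Lab M first at 16: fill all 20 ; 15 left.
15 remain; put them into Lab Z second at 10.
Total = 19×35 + 16×20 + 10×15 = 1135.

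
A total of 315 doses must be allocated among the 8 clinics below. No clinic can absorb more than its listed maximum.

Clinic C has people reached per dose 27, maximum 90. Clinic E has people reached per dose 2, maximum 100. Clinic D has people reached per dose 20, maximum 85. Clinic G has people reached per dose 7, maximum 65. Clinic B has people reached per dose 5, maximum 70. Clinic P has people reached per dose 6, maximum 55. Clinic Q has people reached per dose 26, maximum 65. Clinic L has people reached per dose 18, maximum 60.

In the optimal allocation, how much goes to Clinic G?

15

Order the clinics by people reached per dose: Clinic C 27 > Clinic Q 26 > Clinic D 20 > Clinic L 18 > Clinic G 7 > Clinic P 6 > Clinic B 5 > Clinic E 2.
Give Clinic C 90 to hit its cap of 90 ; 225 left.
Clinic Q takes 65 to reach its cap of 65 ; 160 left.
Clinic D takes 85 to reach its cap of 85 ; 75 left.
Clinic L takes 60 to reach its cap of 60 ; 15 left.
Clinic G has room for 65 but only 15 remain, so it gets 15.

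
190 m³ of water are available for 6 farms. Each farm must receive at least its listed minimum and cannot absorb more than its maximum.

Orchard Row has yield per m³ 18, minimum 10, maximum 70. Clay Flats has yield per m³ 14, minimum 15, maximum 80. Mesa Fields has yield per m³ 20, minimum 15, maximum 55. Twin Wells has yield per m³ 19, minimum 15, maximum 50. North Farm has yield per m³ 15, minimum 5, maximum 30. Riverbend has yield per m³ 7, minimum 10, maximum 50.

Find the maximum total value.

Meeting every minimum uses 10+15+15+15+5+10 = 70 m³, leaving 120.
Highest yield per m³ first: Mesa Fields 20 > Twin Wells 19 > Orchard Row 18 > North Farm 15 > Clay Flats 14 > Riverbend 7.
Mesa Fields: +40 to 55 (cap) ; 80 left.
Twin Wells: +35 to 50 (cap) ; 45 left.
Orchard Row has room for 60 more but only 45 remain, so it gets 55.
Total = 18×55 + 14×15 + 20×55 + 19×50 + 15×5 + 7×10 = 3395.

3395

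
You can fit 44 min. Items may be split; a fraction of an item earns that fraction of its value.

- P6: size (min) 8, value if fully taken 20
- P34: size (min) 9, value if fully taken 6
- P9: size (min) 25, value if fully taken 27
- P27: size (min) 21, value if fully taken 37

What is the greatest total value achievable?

Rank by value-to-size ratio: P6 20/8≈2.5, P27 37/21≈1.76, P9 27/25≈1.08, P34 6/9≈0.667.
All 8 min of P6 fit (value 20) — 36 remain.
P27: take in full, 21 min for value 37 — 15 left.
Only 15 min remain; take 15/25 of P9 for value 27×15/25 = 16.2.
Total value = 73.2.

73.2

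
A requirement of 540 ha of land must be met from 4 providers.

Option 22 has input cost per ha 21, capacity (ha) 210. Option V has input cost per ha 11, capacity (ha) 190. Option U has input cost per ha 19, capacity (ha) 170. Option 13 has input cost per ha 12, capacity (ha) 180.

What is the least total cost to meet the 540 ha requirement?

7480

Fill from the cheapest provider first.
Take 190 from Option V at 11 → need 350 more.
Option 13 at 12: take all 180 ha → 170 still needed.
Option U at 19: take all 170 ha → 0 still needed.
Option 22: unused.
Cost = 190×11 + 180×12 + 170×19 = 7480.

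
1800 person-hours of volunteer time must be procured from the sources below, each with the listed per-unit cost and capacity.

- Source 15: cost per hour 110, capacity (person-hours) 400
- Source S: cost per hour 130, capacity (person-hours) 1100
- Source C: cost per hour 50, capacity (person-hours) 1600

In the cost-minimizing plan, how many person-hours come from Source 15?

200

Cheapest first:
Take 1600 from Source C at 50 → need 200 more.
Source 15 (110): take the remaining 200 → done.
Source S: unused.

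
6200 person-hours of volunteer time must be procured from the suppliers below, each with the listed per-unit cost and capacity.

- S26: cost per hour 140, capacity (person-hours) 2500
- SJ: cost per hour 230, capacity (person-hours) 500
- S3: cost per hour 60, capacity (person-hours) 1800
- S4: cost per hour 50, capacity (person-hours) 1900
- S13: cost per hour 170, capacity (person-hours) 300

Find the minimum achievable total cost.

553000

Use suppliers in increasing cost order.
S4 (50): use full 1900 — 4300 person-hours to go.
Take 1800 from S3 at 60 — need 2500 more.
S26 (140): use full 2500 — 0 person-hours to go.
S13, SJ: unused.
Cost = 1900×50 + 1800×60 + 2500×140 = 553000.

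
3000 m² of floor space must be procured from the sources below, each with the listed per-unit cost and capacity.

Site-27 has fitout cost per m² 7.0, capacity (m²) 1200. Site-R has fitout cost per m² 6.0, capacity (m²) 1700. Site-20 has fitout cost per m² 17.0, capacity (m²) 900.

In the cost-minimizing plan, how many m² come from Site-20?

Fill from the cheapest source first.
Take 1700 from Site-R at 6.0 → need 1300 more.
Site-27 (7.0): use full 1200 → 100 m² to go.
Site-20 (17.0): take the remaining 100 → done.

100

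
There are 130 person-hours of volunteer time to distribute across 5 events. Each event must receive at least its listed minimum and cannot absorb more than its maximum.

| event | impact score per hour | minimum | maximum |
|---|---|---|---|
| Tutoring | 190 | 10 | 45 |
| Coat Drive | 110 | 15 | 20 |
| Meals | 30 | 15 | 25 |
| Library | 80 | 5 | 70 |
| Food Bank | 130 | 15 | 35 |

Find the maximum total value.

Meeting every minimum uses 10+15+15+5+15 = 60 person-hours, leaving 70.
Highest impact score per hour first: Tutoring 190 > Food Bank 130 > Coat Drive 110 > Library 80 > Meals 30.
Tutoring takes 35 more to reach its cap of 45 ; 35 left.
Give Food Bank 20 more to hit its cap of 35 ; 15 left.
Coat Drive: +5 to 20 (cap) ; 10 left.
Library has room for 65 more but only 10 remain, so it gets 15.
Total = 190×45 + 110×20 + 30×15 + 80×15 + 130×35 = 16950.

16950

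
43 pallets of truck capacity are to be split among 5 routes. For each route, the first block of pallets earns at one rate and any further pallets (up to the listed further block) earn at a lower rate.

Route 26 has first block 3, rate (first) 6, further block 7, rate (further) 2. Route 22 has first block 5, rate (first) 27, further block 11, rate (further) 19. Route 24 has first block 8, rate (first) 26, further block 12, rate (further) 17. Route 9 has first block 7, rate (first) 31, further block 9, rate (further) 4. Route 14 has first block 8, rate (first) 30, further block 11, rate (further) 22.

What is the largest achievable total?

Rank every tier by rate: Route 9/first 31 > Route 14/first 30 > Route 22/first 27 > Route 24/first 26 > Route 14/second 22 > Route 22/second 19 > Route 24/second 17 > Route 26/first 6 > Route 9/second 4 > Route 26/second 2.
Route 9 first at 31: fill all 7 — 36 left.
Fill Route 14 first block (8 at 30) — 28 left.
Fill Route 22 first block (5 at 27) — 23 left.
Route 24 first at 26: fill all 8 — 15 left.
Fill Route 14 second block (11 at 22) — 4 left.
Route 22/second: +4 of 11 at 19; pool empty.
Total = 31×7 + 30×8 + 27×5 + 26×8 + 22×11 + 19×4 = 1118.

1118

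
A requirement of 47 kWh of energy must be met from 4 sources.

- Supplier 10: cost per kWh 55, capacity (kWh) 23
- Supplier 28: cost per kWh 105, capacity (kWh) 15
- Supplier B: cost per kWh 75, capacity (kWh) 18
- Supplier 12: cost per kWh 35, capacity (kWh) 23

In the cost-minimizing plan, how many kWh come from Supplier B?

Cheapest first:
Take 23 from Supplier 12 at 35 → need 24 more.
Supplier 10 at 55: take all 23 kWh → 1 still needed.
Take 1 from Supplier B at 75 to finish.
Supplier 28: unused.

1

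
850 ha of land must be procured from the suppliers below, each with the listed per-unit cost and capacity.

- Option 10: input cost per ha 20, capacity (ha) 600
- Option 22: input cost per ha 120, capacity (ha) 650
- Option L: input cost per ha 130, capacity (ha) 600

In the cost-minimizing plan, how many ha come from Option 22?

Fill from the cheapest supplier first.
Take 600 from Option 10 at 20 — need 250 more.
Take 250 from Option 22 at 120 to finish.
Option L: unused.

250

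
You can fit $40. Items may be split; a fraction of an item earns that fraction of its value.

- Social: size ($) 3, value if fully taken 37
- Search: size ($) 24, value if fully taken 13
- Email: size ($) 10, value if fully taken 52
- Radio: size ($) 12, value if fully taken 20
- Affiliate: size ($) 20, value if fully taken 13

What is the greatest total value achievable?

118.75

Sort by value density: Social 37/3≈12.3, Email 52/10≈5.2, Radio 20/12≈1.67, Affiliate 13/20≈0.65, Search 13/24≈0.542.
All 3 $ of Social fit (value 37) — 37 remain.
Email: take in full, 10 $ for value 52 — 27 left.
All 12 $ of Radio fit (value 20) — 15 remain.
Only 15 $ remain; take 15/20 of Affiliate for value 13×15/20 = 9.75.
Total value = 118.75.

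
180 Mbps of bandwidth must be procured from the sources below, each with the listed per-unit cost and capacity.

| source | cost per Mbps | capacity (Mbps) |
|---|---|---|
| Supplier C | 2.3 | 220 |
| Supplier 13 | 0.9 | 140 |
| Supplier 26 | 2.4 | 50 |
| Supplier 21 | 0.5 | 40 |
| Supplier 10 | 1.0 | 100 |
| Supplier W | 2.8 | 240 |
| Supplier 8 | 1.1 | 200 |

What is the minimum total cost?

Cheapest first:
Supplier 21 at 0.5: take all 40 Mbps — 140 still needed.
Take 140 from Supplier 13 at 0.9 — need 0 more.
Supplier 10, Supplier 8, Supplier C, Supplier 26, Supplier W: unused.
Cost = 40×0.5 + 140×0.9 = 146.

146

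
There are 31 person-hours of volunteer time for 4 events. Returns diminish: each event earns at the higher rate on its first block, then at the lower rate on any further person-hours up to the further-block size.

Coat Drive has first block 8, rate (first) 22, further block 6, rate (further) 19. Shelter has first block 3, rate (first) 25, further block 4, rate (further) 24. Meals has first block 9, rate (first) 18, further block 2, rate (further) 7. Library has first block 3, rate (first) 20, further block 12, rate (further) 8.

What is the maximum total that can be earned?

647

Rank every tier by rate: Shelter/T1 25 > Shelter/T2 24 > Coat Drive/T1 22 > Library/T1 20 > Coat Drive/T2 19 > Meals/T1 18 > Library/T2 8 > Meals/T2 7.
Shelter/T1 (25): +3 → 28 left.
Fill Shelter T2 block (4 at 24) → 24 left.
Fill Coat Drive T1 block (8 at 22) → 16 left.
Library/T1 (20): +3 → 13 left.
Fill Coat Drive T2 block (6 at 19) → 7 left.
Meals/T1: +7 of 9 at 18; pool empty.
Total = 25×3 + 24×4 + 22×8 + 20×3 + 19×6 + 18×7 = 647.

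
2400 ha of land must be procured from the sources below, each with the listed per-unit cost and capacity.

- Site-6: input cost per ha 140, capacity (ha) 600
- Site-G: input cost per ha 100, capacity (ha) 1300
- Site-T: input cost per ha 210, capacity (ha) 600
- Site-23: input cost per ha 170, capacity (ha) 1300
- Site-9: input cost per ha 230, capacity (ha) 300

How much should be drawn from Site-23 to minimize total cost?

500

Cheapest first:
Site-G (100): use full 1300 → 1100 ha to go.
Site-6 at 140: take all 600 ha → 500 still needed.
Site-23 at 170: take 500 of its 1300 → requirement met.
Site-T, Site-9: unused.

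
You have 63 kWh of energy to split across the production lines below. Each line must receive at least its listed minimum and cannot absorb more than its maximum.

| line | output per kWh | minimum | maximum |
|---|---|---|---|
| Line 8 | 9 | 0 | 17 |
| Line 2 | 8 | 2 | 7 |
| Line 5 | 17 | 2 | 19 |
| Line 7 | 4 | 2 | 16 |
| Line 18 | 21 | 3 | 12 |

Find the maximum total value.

Meeting every minimum uses 0+2+2+2+3 = 9 kWh, leaving 54.
Rank by output per kWh: Line 18 21 > Line 5 17 > Line 8 9 > Line 2 8 > Line 7 4.
Line 18: +9 to 12 (cap) ; 45 left.
Line 5 takes 17 more to reach its cap of 19 ; 28 left.
Give Line 8 17 more to hit its cap of 17 ; 11 left.
Give Line 2 5 more to hit its cap of 7 ; 6 left.
Line 7: +6 (room for 14) → 8. Pool exhausted.
Total = 9×17 + 8×7 + 17×19 + 4×8 + 21×12 = 816.

816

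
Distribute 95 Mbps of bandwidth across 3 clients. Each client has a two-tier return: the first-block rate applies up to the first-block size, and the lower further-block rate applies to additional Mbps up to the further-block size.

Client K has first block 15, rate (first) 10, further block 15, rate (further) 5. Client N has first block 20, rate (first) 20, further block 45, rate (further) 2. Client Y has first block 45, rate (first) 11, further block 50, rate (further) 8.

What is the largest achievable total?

Rank every tier by rate: Client N/first 20 > Client Y/first 11 > Client K/first 10 > Client Y/second 8 > Client K/second 5 > Client N/second 2.
Fill Client N first block (20 at 20) → 75 left.
Client Y/first (11): +45 → 30 left.
Client K/first (10): +15 → 15 left.
15 remain; put them into Client Y second at 8.
Total = 20×20 + 11×45 + 10×15 + 8×15 = 1165.

1165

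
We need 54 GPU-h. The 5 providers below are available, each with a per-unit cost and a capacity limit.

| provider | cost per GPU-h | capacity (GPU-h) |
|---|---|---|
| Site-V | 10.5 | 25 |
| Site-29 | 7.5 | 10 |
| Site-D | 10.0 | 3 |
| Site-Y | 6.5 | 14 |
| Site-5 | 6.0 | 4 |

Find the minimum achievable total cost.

461.5

Cheapest first:
Site-5 (6.0): use full 4 → 50 GPU-h to go.
Take 14 from Site-Y at 6.5 → need 36 more.
Site-29 at 7.5: take all 10 GPU-h → 26 still needed.
Take 3 from Site-D at 10.0 → need 23 more.
Site-V at 10.5: take 23 of its 25 → requirement met.
Cost = 4×6.0 + 14×6.5 + 10×7.5 + 3×10.0 + 23×10.5 = 461.5.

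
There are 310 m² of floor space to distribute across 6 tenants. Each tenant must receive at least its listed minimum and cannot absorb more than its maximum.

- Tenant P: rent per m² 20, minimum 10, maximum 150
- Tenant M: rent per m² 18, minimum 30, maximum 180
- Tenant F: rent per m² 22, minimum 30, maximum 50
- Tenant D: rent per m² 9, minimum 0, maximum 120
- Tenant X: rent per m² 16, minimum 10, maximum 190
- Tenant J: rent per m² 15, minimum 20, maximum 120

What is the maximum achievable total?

Meeting every minimum uses 10+30+30+0+10+20 = 100 m², leaving 210.
Order the tenants by rent per m²: Tenant F 22 > Tenant P 20 > Tenant M 18 > Tenant X 16 > Tenant J 15 > Tenant D 9.
Tenant F takes 20 more to reach its cap of 50 ; 190 left.
Tenant P takes 140 more to reach its cap of 150 ; 50 left.
Only 50 left; Tenant M takes them to reach 80.
Total = 20×150 + 18×80 + 22×50 + 16×10 + 15×20 = 6000.

6000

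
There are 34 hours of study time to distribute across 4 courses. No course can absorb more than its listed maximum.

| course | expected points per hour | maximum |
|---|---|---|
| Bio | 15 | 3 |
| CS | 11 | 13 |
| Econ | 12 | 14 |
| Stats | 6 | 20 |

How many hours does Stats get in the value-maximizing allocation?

Order the courses by expected points per hour: Bio 15 > Econ 12 > CS 11 > Stats 6.
Bio takes 3 to reach its cap of 3 ; 31 left.
Econ takes 14 to reach its cap of 14 ; 17 left.
Give CS 13 to hit its cap of 13 ; 4 left.
Stats: +4 (room for 20) → 4. Pool exhausted.

4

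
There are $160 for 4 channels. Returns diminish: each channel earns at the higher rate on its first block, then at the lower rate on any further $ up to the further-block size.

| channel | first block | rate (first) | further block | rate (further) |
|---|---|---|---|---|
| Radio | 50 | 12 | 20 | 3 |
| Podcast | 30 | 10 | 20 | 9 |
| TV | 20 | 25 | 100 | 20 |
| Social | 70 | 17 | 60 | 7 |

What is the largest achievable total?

3180

Order all 8 blocks by rate: TV/T1 25 > TV/T2 20 > Social/T1 17 > Radio/T1 12 > Podcast/T1 10 > Podcast/T2 9 > Social/T2 7 > Radio/T2 3.
TV/T1 (25): +20 → 140 left.
TV/T2 (20): +100 → 40 left.
40 remain; put them into Social T1 at 17.
Total = 25×20 + 20×100 + 17×40 = 3180.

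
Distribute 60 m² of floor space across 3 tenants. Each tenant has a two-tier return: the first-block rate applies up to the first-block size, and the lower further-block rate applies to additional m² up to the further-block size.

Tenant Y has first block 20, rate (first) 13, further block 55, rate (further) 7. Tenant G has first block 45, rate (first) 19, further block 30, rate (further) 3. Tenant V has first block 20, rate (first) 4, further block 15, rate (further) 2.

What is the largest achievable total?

Order all 6 blocks by rate: Tenant G/T1 19 > Tenant Y/T1 13 > Tenant Y/T2 7 > Tenant V/T1 4 > Tenant G/T2 3 > Tenant V/T2 2.
Fill Tenant G T1 block (45 at 19) ; 15 left.
Tenant Y/T1: +15 of 20 at 13; pool empty.
Total = 19×45 + 13×15 = 1050.

1050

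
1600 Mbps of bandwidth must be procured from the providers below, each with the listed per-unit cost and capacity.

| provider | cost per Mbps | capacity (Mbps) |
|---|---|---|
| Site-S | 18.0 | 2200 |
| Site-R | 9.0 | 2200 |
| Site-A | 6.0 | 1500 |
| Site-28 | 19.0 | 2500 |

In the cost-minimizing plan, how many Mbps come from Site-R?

Fill from the cheapest provider first.
Take 1500 from Site-A at 6.0 — need 100 more.
Site-R (9.0): take the remaining 100 — done.
Site-S, Site-28: unused.

100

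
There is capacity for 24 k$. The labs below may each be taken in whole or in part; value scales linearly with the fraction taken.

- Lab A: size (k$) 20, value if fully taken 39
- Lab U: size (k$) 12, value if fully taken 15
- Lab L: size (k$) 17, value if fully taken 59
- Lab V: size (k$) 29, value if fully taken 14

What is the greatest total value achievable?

Rank by value-to-size ratio: Lab L 59/17≈3.47, Lab A 39/20≈1.95, Lab U 15/12≈1.25, Lab V 14/29≈0.483.
Lab L: take in full, 17 k$ for value 59 — 7 left.
Fill the last 7 k$ with part of Lab A: 7/20 of it earns 13.65.
Total value = 72.65.

72.65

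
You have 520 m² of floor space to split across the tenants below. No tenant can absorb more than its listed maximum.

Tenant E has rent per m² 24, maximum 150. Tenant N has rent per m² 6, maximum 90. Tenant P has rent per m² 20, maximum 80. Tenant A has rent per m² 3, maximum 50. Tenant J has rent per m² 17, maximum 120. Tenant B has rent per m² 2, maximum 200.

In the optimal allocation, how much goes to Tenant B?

30

Order the tenants by rent per m²: Tenant E 24 > Tenant P 20 > Tenant J 17 > Tenant N 6 > Tenant A 3 > Tenant B 2.
Give Tenant E 150 to hit its cap of 150 → 370 left.
Tenant P takes 80 to reach its cap of 80 → 290 left.
Tenant J takes 120 to reach its cap of 120 → 170 left.
Give Tenant N 90 to hit its cap of 90 → 80 left.
Tenant A takes 50 to reach its cap of 50 → 30 left.
Only 30 left; Tenant B takes them to reach 30.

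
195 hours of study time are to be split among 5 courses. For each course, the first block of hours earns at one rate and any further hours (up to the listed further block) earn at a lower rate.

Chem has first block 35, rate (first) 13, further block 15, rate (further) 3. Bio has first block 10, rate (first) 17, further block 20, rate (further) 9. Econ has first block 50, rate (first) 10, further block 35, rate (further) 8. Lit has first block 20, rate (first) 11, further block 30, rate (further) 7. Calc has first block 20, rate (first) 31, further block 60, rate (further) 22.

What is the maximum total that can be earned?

3285

Rank every tier by rate: Calc/first 31 > Calc/second 22 > Bio/first 17 > Chem/first 13 > Lit/first 11 > Econ/first 10 > Bio/second 9 > Econ/second 8 > Lit/second 7 > Chem/second 3.
Calc/first (31): +20 ; 175 left.
Fill Calc second block (60 at 22) ; 115 left.
Fill Bio first block (10 at 17) ; 105 left.
Fill Chem first block (35 at 13) ; 70 left.
Lit first at 11: fill all 20 ; 50 left.
Econ first at 10: fill all 50 ; 0 left.
Total = 31×20 + 22×60 + 17×10 + 13×35 + 11×20 + 10×50 = 3285.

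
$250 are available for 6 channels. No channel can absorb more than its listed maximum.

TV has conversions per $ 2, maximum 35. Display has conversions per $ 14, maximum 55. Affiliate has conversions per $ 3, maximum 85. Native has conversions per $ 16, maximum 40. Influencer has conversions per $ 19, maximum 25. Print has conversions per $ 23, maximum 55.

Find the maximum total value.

3375

Rank by conversions per $: Print 23 > Influencer 19 > Native 16 > Display 14 > Affiliate 3 > TV 2.
Give Print 55 to hit its cap of 55 — 195 left.
Influencer takes 25 to reach its cap of 25 — 170 left.
Give Native 40 to hit its cap of 40 — 130 left.
Display: +55 to 55 (cap) — 75 left.
Affiliate: +75 (room for 85) → 75. Pool exhausted.
Total = 14×55 + 3×75 + 16×40 + 19×25 + 23×55 = 3375.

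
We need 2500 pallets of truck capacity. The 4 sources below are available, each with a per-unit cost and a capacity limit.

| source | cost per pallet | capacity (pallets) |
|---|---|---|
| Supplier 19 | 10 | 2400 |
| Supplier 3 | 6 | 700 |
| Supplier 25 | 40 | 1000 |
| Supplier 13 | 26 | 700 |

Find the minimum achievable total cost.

Use sources in increasing cost order.
Supplier 3 (6): use full 700 ; 1800 pallets to go.
Supplier 19 (10): take the remaining 1800 ; done.
Supplier 13, Supplier 25: unused.
Cost = 700×6 + 1800×10 = 22200.

22200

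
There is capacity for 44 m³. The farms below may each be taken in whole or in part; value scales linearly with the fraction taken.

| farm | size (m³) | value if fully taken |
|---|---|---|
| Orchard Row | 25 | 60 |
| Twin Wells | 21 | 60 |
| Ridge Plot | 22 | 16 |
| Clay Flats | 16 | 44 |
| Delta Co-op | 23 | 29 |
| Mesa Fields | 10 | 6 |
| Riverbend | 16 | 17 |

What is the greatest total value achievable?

Sort by value density: Twin Wells 60/21≈2.86, Clay Flats 44/16≈2.75, Orchard Row 60/25≈2.4, Delta Co-op 29/23≈1.26, Riverbend 17/16≈1.06, Ridge Plot 16/22≈0.727, Mesa Fields 6/10≈0.6.
Twin Wells: take in full, 21 m³ for value 60 — 23 left.
All 16 m³ of Clay Flats fit (value 44) — 7 remain.
7 m³ left: a 7/25 share of Orchard Row gives 60×7/25 = 16.8.
Total value = 120.8.

120.8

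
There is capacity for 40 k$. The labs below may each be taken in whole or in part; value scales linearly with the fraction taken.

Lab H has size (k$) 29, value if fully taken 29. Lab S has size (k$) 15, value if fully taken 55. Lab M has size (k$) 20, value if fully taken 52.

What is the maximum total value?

112

Sort by value density: Lab S 55/15≈3.67, Lab M 52/20≈2.6, Lab H 29/29≈1.
Take all of Lab S (15 k$, value 55) ; 25 k$ left.
Take all of Lab M (20 k$, value 52) ; 5 k$ left.
Fill the last 5 k$ with part of Lab H: 5/29 of it earns 5.
Total value = 112.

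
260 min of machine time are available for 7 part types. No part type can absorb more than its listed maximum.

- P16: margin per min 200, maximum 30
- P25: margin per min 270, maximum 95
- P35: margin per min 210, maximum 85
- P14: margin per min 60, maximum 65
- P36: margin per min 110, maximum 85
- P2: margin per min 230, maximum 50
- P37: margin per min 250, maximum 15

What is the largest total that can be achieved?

61750

Order the part types by margin per min: P25 270 > P37 250 > P2 230 > P35 210 > P16 200 > P36 110 > P14 60.
Give P25 95 to hit its cap of 95 → 165 left.
P37: +15 to 15 (cap) → 150 left.
Give P2 50 to hit its cap of 50 → 100 left.
Give P35 85 to hit its cap of 85 → 15 left.
Only 15 left; P16 takes them to reach 15.
Total = 200×15 + 270×95 + 210×85 + 230×50 + 250×15 = 61750.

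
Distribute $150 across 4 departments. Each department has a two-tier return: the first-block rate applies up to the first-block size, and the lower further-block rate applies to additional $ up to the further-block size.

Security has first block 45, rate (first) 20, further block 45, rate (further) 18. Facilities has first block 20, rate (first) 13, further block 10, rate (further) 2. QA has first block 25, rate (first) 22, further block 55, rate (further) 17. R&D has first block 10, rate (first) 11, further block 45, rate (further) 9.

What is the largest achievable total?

2855

Rank every tier by rate: QA/first 22 > Security/first 20 > Security/second 18 > QA/second 17 > Facilities/first 13 > R&D/first 11 > R&D/second 9 > Facilities/second 2.
QA/first (22): +25 ; 125 left.
Security first at 20: fill all 45 ; 80 left.
Security/second (18): +45 ; 35 left.
QA second at 17: only 35 left, fill 35.
Total = 22×25 + 20×45 + 18×45 + 17×35 = 2855.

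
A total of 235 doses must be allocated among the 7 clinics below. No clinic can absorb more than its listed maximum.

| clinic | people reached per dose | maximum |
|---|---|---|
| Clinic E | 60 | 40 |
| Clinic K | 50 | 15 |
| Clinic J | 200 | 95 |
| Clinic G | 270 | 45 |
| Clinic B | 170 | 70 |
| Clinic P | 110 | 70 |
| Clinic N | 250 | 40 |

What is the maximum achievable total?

Order the clinics by people reached per dose: Clinic G 270 > Clinic N 250 > Clinic J 200 > Clinic B 170 > Clinic P 110 > Clinic E 60 > Clinic K 50.
Clinic G takes 45 to reach its cap of 45 — 190 left.
Clinic N: +40 to 40 (cap) — 150 left.
Clinic J: +95 to 95 (cap) — 55 left.
Clinic B has room for 70 but only 55 remain, so it gets 55.
Total = 200×95 + 270×45 + 170×55 + 250×40 = 50500.

50500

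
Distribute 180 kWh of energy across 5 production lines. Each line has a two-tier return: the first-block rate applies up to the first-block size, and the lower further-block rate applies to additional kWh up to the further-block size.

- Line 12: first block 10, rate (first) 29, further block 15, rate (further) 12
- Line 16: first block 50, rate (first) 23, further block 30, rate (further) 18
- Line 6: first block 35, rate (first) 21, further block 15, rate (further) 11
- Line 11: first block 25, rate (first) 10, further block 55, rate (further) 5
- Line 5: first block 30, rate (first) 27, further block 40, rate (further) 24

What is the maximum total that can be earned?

Order all 10 blocks by rate: Line 12/first 29 > Line 5/first 27 > Line 5/second 24 > Line 16/first 23 > Line 6/first 21 > Line 16/second 18 > Line 12/second 12 > Line 6/second 11 > Line 11/first 10 > Line 11/second 5.
Line 12 first at 29: fill all 10 ; 170 left.
Line 5/first (27): +30 ; 140 left.
Line 5 second at 24: fill all 40 ; 100 left.
Fill Line 16 first block (50 at 23) ; 50 left.
Line 6 first at 21: fill all 35 ; 15 left.
Line 16/second: +15 of 30 at 18; pool empty.
Total = 29×10 + 27×30 + 24×40 + 23×50 + 21×35 + 18×15 = 4215.

4215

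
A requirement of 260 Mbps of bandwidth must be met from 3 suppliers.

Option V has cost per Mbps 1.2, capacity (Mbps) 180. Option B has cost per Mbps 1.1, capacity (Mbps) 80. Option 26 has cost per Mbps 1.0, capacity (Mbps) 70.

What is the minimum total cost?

Fill from the cheapest supplier first.
Option 26 at 1.0: take all 70 Mbps ; 190 still needed.
Take 80 from Option B at 1.1 ; need 110 more.
Option V at 1.2: take 110 of its 180 ; requirement met.
Cost = 70×1.0 + 80×1.1 + 110×1.2 = 290.

290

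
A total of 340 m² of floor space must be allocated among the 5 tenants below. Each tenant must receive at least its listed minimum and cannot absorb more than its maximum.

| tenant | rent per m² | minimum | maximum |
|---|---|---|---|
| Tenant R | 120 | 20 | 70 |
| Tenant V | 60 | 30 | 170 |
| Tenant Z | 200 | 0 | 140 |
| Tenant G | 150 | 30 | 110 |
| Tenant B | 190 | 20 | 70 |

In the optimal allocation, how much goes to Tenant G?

80

Meeting every minimum uses 20+30+0+30+20 = 100 m², leaving 240.
Order the tenants by rent per m²: Tenant Z 200 > Tenant B 190 > Tenant G 150 > Tenant R 120 > Tenant V 60.
Give Tenant Z 140 more to hit its cap of 140 → 100 left.
Tenant B takes 50 more to reach its cap of 70 → 50 left.
Only 50 left; Tenant G takes them to reach 80.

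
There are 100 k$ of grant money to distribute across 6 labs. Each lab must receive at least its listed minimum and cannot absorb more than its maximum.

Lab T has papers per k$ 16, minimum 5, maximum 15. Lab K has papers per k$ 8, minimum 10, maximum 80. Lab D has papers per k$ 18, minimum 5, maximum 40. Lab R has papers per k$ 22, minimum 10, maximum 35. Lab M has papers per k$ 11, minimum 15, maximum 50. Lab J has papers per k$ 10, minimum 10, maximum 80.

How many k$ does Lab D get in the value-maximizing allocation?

25

Meeting every minimum uses 5+10+5+10+15+10 = 55 k$, leaving 45.
Order the labs by papers per k$: Lab R 22 > Lab D 18 > Lab T 16 > Lab M 11 > Lab J 10 > Lab K 8.
Lab R takes 25 more to reach its cap of 35 → 20 left.
Only 20 left; Lab D takes them to reach 25.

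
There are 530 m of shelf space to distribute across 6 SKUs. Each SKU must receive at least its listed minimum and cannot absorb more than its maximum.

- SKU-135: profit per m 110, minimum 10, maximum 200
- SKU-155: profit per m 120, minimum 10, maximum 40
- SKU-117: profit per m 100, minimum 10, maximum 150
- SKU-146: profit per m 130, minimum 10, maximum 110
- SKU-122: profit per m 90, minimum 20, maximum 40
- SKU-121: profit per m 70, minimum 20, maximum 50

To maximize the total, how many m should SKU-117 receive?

140

Meeting every minimum uses 10+10+10+10+20+20 = 80 m, leaving 450.
Order the SKUs by profit per m: SKU-146 130 > SKU-155 120 > SKU-135 110 > SKU-117 100 > SKU-122 90 > SKU-121 70.
SKU-146: +100 to 110 (cap) → 350 left.
Give SKU-155 30 more to hit its cap of 40 → 320 left.
SKU-135 takes 190 more to reach its cap of 200 → 130 left.
SKU-117 has room for 140 more but only 130 remain, so it gets 140.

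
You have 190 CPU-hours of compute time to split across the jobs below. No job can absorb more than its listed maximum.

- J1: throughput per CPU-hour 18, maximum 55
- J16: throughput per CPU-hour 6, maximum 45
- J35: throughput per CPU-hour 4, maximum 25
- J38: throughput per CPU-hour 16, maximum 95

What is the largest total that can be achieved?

2750

Order the jobs by throughput per CPU-hour: J1 18 > J38 16 > J16 6 > J35 4.
Give J1 55 to hit its cap of 55 ; 135 left.
J38: +95 to 95 (cap) ; 40 left.
Only 40 left; J16 takes them to reach 40.
Total = 18×55 + 6×40 + 16×95 = 2750.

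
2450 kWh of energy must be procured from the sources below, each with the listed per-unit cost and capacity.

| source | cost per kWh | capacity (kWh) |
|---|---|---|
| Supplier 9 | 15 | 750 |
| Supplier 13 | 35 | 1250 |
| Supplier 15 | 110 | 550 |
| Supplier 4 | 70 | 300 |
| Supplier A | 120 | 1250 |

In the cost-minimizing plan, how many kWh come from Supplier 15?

150

Cheapest first:
Supplier 9 (15): use full 750 ; 1700 kWh to go.
Take 1250 from Supplier 13 at 35 ; need 450 more.
Supplier 4 at 70: take all 300 kWh ; 150 still needed.
Supplier 15 at 110: take 150 of its 550 ; requirement met.
Supplier A: unused.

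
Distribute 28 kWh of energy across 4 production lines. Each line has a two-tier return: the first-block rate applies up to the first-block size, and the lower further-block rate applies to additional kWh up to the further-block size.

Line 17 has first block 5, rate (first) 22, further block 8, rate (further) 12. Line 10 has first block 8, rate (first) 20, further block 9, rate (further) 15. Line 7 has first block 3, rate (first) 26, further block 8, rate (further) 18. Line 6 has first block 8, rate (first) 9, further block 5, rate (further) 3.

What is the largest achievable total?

Treat each block as its own option and order by rate: Line 7/first 26 > Line 17/first 22 > Line 10/first 20 > Line 7/second 18 > Line 10/second 15 > Line 17/second 12 > Line 6/first 9 > Line 6/second 3.
Line 7/first (26): +3 ; 25 left.
Line 17/first (22): +5 ; 20 left.
Fill Line 10 first block (8 at 20) ; 12 left.
Line 7 second at 18: fill all 8 ; 4 left.
Line 10 second at 15: only 4 left, fill 4.
Total = 26×3 + 22×5 + 20×8 + 18×8 + 15×4 = 552.

552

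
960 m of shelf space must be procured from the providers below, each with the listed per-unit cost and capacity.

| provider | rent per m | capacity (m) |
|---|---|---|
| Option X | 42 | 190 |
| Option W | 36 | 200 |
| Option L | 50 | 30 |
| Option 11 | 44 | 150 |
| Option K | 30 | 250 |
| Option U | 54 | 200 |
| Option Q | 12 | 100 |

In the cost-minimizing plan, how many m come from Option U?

Use providers in increasing cost order.
Option Q (12): use full 100 → 860 m to go.
Option K at 30: take all 250 m → 610 still needed.
Option W at 36: take all 200 m → 410 still needed.
Option X (42): use full 190 → 220 m to go.
Option 11 at 44: take all 150 m → 70 still needed.
Take 30 from Option L at 50 → need 40 more.
Option U at 54: take 40 of its 200 → requirement met.

40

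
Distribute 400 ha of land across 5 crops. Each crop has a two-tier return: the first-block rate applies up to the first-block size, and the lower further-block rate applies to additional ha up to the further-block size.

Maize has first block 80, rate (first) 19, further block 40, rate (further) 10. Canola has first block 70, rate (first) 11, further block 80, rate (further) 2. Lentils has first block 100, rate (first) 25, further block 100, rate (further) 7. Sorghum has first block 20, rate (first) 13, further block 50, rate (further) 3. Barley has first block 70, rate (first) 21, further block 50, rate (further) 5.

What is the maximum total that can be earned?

Rank every tier by rate: Lentils/first 25 > Barley/first 21 > Maize/first 19 > Sorghum/first 13 > Canola/first 11 > Maize/second 10 > Lentils/second 7 > Barley/second 5 > Sorghum/second 3 > Canola/second 2.
Lentils first at 25: fill all 100 — 300 left.
Barley first at 21: fill all 70 — 230 left.
Fill Maize first block (80 at 19) — 150 left.
Sorghum first at 13: fill all 20 — 130 left.
Canola first at 11: fill all 70 — 60 left.
Maize/second (10): +40 — 20 left.
20 remain; put them into Lentils second at 7.
Total = 25×100 + 21×70 + 19×80 + 13×20 + 11×70 + 10×40 + 7×20 = 7060.

7060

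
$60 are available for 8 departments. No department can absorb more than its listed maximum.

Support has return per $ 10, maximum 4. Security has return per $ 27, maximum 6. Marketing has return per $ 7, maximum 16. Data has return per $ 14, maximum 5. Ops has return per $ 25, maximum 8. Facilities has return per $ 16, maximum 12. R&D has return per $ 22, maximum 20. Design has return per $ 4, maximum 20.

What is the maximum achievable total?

1139

Highest return per $ first: Security 27 > Ops 25 > R&D 22 > Facilities 16 > Data 14 > Support 10 > Marketing 7 > Design 4.
Give Security 6 to hit its cap of 6 ; 54 left.
Give Ops 8 to hit its cap of 8 ; 46 left.
R&D takes 20 to reach its cap of 20 ; 26 left.
Facilities takes 12 to reach its cap of 12 ; 14 left.
Data: +5 to 5 (cap) ; 9 left.
Support: +4 to 4 (cap) ; 5 left.
Marketing: +5 (room for 16) → 5. Pool exhausted.
Total = 10×4 + 27×6 + 7×5 + 14×5 + 25×8 + 16×12 + 22×20 = 1139.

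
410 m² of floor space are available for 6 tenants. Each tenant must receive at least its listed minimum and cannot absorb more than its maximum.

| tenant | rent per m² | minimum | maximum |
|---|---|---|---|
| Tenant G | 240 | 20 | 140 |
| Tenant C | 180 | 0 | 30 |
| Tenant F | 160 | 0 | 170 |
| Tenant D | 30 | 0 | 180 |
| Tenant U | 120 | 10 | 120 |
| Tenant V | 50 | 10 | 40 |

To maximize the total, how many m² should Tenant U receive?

Meeting every minimum uses 20+0+0+0+10+10 = 40 m², leaving 370.
Order the tenants by rent per m²: Tenant G 240 > Tenant C 180 > Tenant F 160 > Tenant U 120 > Tenant V 50 > Tenant D 30.
Tenant G takes 120 more to reach its cap of 140 → 250 left.
Give Tenant C 30 more to hit its cap of 30 → 220 left.
Tenant F: +170 to 170 (cap) → 50 left.
Tenant U: +50 (room for 110) → 60. Pool exhausted.

60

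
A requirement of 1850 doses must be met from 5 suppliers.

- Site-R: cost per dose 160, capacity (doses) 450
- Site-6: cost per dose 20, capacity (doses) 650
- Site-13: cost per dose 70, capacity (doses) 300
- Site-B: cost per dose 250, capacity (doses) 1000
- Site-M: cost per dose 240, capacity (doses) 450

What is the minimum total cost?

Use suppliers in increasing cost order.
Site-6 at 20: take all 650 doses → 1200 still needed.
Site-13 at 70: take all 300 doses → 900 still needed.
Site-R at 160: take all 450 doses → 450 still needed.
Take 450 from Site-M at 240 → need 0 more.
Site-B: unused.
Cost = 650×20 + 300×70 + 450×160 + 450×240 = 214000.

214000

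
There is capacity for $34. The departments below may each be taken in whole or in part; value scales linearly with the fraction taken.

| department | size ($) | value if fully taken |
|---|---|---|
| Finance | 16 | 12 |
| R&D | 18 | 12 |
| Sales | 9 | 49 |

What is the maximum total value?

Best value per unit of size first: Sales 49/9≈5.44, Finance 12/16≈0.75, R&D 12/18≈0.667.
Take all of Sales (9 $, value 49) — 25 $ left.
Finance: take in full, 16 $ for value 12 — 9 left.
Fill the last 9 $ with part of R&D: 9/18 of it earns 6.
Total value = 67.

67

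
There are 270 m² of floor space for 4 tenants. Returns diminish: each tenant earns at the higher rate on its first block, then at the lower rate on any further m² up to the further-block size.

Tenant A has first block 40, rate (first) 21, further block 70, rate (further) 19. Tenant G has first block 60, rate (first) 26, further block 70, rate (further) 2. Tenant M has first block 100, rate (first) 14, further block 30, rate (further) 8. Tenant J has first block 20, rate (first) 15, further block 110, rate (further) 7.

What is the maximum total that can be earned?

5150

Rank every tier by rate: Tenant G/first 26 > Tenant A/first 21 > Tenant A/second 19 > Tenant J/first 15 > Tenant M/first 14 > Tenant M/second 8 > Tenant J/second 7 > Tenant G/second 2.
Tenant G/first (26): +60 — 210 left.
Tenant A first at 21: fill all 40 — 170 left.
Fill Tenant A second block (70 at 19) — 100 left.
Tenant J first at 15: fill all 20 — 80 left.
Tenant M first at 14: only 80 left, fill 80.
Total = 26×60 + 21×40 + 19×70 + 15×20 + 14×80 = 5150.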